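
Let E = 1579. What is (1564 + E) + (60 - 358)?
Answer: 2845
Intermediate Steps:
(1564 + E) + (60 - 358) = (1564 + 1579) + (60 - 358) = 3143 - 298 = 2845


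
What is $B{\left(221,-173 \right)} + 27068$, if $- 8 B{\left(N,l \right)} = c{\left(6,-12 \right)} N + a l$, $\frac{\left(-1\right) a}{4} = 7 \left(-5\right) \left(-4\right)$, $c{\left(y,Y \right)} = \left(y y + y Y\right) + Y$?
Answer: $16284$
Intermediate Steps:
$c{\left(y,Y \right)} = Y + y^{2} + Y y$ ($c{\left(y,Y \right)} = \left(y^{2} + Y y\right) + Y = Y + y^{2} + Y y$)
$a = -560$ ($a = - 4 \cdot 7 \left(-5\right) \left(-4\right) = - 4 \left(\left(-35\right) \left(-4\right)\right) = \left(-4\right) 140 = -560$)
$B{\left(N,l \right)} = 6 N + 70 l$ ($B{\left(N,l \right)} = - \frac{\left(-12 + 6^{2} - 72\right) N - 560 l}{8} = - \frac{\left(-12 + 36 - 72\right) N - 560 l}{8} = - \frac{- 48 N - 560 l}{8} = - \frac{- 560 l - 48 N}{8} = 6 N + 70 l$)
$B{\left(221,-173 \right)} + 27068 = \left(6 \cdot 221 + 70 \left(-173\right)\right) + 27068 = \left(1326 - 12110\right) + 27068 = -10784 + 27068 = 16284$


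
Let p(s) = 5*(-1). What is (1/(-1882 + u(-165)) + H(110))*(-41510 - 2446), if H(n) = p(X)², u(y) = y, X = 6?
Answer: -2249404344/2047 ≈ -1.0989e+6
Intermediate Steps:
p(s) = -5
H(n) = 25 (H(n) = (-5)² = 25)
(1/(-1882 + u(-165)) + H(110))*(-41510 - 2446) = (1/(-1882 - 165) + 25)*(-41510 - 2446) = (1/(-2047) + 25)*(-43956) = (-1/2047 + 25)*(-43956) = (51174/2047)*(-43956) = -2249404344/2047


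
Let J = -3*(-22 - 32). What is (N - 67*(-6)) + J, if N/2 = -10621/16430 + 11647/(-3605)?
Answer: 3294650677/5923015 ≈ 556.25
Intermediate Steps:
N = -45929783/5923015 (N = 2*(-10621/16430 + 11647/(-3605)) = 2*(-10621*1/16430 + 11647*(-1/3605)) = 2*(-10621/16430 - 11647/3605) = 2*(-45929783/11846030) = -45929783/5923015 ≈ -7.7545)
J = 162 (J = -3*(-54) = 162)
(N - 67*(-6)) + J = (-45929783/5923015 - 67*(-6)) + 162 = (-45929783/5923015 + 402) + 162 = 2335122247/5923015 + 162 = 3294650677/5923015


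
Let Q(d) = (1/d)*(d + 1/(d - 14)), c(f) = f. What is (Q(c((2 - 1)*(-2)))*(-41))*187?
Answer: -253011/32 ≈ -7906.6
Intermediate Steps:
Q(d) = (d + 1/(-14 + d))/d
(Q(c((2 - 1)*(-2)))*(-41))*187 = (((1 + ((2 - 1)*(-2))² - 14*(2 - 1)*(-2))/((((2 - 1)*(-2)))*(-14 + (2 - 1)*(-2))))*(-41))*187 = (((1 + (1*(-2))² - 14*(-2))/(((1*(-2)))*(-14 + 1*(-2))))*(-41))*187 = (((1 + (-2)² - 14*(-2))/((-2)*(-14 - 2)))*(-41))*187 = (-½*(1 + 4 + 28)/(-16)*(-41))*187 = (-½*(-1/16)*33*(-41))*187 = ((33/32)*(-41))*187 = -1353/32*187 = -253011/32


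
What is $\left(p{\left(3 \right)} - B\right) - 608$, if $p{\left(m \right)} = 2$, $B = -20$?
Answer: $-586$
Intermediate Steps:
$\left(p{\left(3 \right)} - B\right) - 608 = \left(2 - -20\right) - 608 = \left(2 + 20\right) - 608 = 22 - 608 = -586$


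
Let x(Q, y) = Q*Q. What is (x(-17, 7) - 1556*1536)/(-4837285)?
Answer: 2389727/4837285 ≈ 0.49402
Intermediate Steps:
x(Q, y) = Q²
(x(-17, 7) - 1556*1536)/(-4837285) = ((-17)² - 1556*1536)/(-4837285) = (289 - 2390016)*(-1/4837285) = -2389727*(-1/4837285) = 2389727/4837285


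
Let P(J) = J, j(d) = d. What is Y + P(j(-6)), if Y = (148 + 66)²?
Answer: 45790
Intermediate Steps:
Y = 45796 (Y = 214² = 45796)
Y + P(j(-6)) = 45796 - 6 = 45790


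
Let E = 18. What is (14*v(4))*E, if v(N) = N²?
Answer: 4032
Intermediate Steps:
(14*v(4))*E = (14*4²)*18 = (14*16)*18 = 224*18 = 4032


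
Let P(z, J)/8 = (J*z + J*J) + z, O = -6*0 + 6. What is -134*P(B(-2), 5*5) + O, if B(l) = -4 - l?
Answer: -614250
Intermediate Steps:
O = 6 (O = 0 + 6 = 6)
P(z, J) = 8*z + 8*J**2 + 8*J*z (P(z, J) = 8*((J*z + J*J) + z) = 8*((J*z + J**2) + z) = 8*((J**2 + J*z) + z) = 8*(z + J**2 + J*z) = 8*z + 8*J**2 + 8*J*z)
-134*P(B(-2), 5*5) + O = -134*(8*(-4 - 1*(-2)) + 8*(5*5)**2 + 8*(5*5)*(-4 - 1*(-2))) + 6 = -134*(8*(-4 + 2) + 8*25**2 + 8*25*(-4 + 2)) + 6 = -134*(8*(-2) + 8*625 + 8*25*(-2)) + 6 = -134*(-16 + 5000 - 400) + 6 = -134*4584 + 6 = -614256 + 6 = -614250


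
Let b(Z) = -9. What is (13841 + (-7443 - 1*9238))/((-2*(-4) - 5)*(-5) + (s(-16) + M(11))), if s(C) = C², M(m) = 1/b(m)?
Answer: -3195/271 ≈ -11.790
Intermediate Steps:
M(m) = -⅑ (M(m) = 1/(-9) = -⅑)
(13841 + (-7443 - 1*9238))/((-2*(-4) - 5)*(-5) + (s(-16) + M(11))) = (13841 + (-7443 - 1*9238))/((-2*(-4) - 5)*(-5) + ((-16)² - ⅑)) = (13841 + (-7443 - 9238))/((8 - 5)*(-5) + (256 - ⅑)) = (13841 - 16681)/(3*(-5) + 2303/9) = -2840/(-15 + 2303/9) = -2840/2168/9 = -2840*9/2168 = -3195/271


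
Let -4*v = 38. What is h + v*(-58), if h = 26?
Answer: 577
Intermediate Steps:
v = -19/2 (v = -¼*38 = -19/2 ≈ -9.5000)
h + v*(-58) = 26 - 19/2*(-58) = 26 + 551 = 577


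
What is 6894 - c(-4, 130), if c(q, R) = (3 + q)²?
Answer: 6893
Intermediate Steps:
6894 - c(-4, 130) = 6894 - (3 - 4)² = 6894 - 1*(-1)² = 6894 - 1*1 = 6894 - 1 = 6893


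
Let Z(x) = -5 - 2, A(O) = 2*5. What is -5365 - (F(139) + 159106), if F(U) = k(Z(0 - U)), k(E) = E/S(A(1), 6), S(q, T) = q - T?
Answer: -657877/4 ≈ -1.6447e+5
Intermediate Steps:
A(O) = 10
Z(x) = -7
k(E) = E/4 (k(E) = E/(10 - 1*6) = E/(10 - 6) = E/4)
F(U) = -7/4 (F(U) = (¼)*(-7) = -7/4)
-5365 - (F(139) + 159106) = -5365 - (-7/4 + 159106) = -5365 - 1*636417/4 = -5365 - 636417/4 = -657877/4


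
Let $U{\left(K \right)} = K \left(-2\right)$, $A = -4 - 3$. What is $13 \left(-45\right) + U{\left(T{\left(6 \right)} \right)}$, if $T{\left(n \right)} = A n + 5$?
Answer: $-511$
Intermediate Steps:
$A = -7$
$T{\left(n \right)} = 5 - 7 n$ ($T{\left(n \right)} = - 7 n + 5 = 5 - 7 n$)
$U{\left(K \right)} = - 2 K$
$13 \left(-45\right) + U{\left(T{\left(6 \right)} \right)} = 13 \left(-45\right) - 2 \left(5 - 42\right) = -585 - 2 \left(5 - 42\right) = -585 - -74 = -585 + 74 = -511$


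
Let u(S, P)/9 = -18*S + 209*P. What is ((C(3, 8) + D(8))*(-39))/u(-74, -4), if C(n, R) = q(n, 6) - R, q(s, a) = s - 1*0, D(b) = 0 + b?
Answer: -13/496 ≈ -0.026210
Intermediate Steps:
D(b) = b
q(s, a) = s (q(s, a) = s + 0 = s)
C(n, R) = n - R
u(S, P) = -162*S + 1881*P (u(S, P) = 9*(-18*S + 209*P) = -162*S + 1881*P)
((C(3, 8) + D(8))*(-39))/u(-74, -4) = (((3 - 1*8) + 8)*(-39))/(-162*(-74) + 1881*(-4)) = (((3 - 8) + 8)*(-39))/(11988 - 7524) = ((-5 + 8)*(-39))/4464 = (3*(-39))*(1/4464) = -117*1/4464 = -13/496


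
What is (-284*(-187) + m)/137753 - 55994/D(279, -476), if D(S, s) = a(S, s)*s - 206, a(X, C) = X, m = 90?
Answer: 7394603731/9161263265 ≈ 0.80716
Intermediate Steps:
D(S, s) = -206 + S*s (D(S, s) = S*s - 206 = -206 + S*s)
(-284*(-187) + m)/137753 - 55994/D(279, -476) = (-284*(-187) + 90)/137753 - 55994/(-206 + 279*(-476)) = (53108 + 90)*(1/137753) - 55994/(-206 - 132804) = 53198*(1/137753) - 55994/(-133010) = 53198/137753 - 55994*(-1/133010) = 53198/137753 + 27997/66505 = 7394603731/9161263265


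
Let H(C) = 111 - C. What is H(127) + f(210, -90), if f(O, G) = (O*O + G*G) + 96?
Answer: 52280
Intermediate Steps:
f(O, G) = 96 + G² + O² (f(O, G) = (O² + G²) + 96 = (G² + O²) + 96 = 96 + G² + O²)
H(127) + f(210, -90) = (111 - 1*127) + (96 + (-90)² + 210²) = (111 - 127) + (96 + 8100 + 44100) = -16 + 52296 = 52280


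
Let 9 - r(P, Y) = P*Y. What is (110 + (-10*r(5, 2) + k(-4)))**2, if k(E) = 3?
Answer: 15129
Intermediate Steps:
r(P, Y) = 9 - P*Y
(110 + (-10*r(5, 2) + k(-4)))**2 = (110 + (-10*(9 - 1*5*2) + 3))**2 = (110 + (-10*(9 - 10) + 3))**2 = (110 + (-10*(-1) + 3))**2 = (110 + (10 + 3))**2 = (110 + 13)**2 = 123**2 = 15129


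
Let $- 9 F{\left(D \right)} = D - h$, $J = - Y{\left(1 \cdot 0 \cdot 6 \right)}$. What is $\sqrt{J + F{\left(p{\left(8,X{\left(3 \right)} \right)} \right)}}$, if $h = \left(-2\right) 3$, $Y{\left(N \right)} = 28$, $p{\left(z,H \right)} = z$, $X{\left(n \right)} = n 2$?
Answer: $\frac{i \sqrt{266}}{3} \approx 5.4365 i$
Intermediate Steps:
$X{\left(n \right)} = 2 n$
$h = -6$
$J = -28$ ($J = \left(-1\right) 28 = -28$)
$F{\left(D \right)} = - \frac{2}{3} - \frac{D}{9}$ ($F{\left(D \right)} = - \frac{D - -6}{9} = - \frac{D + 6}{9} = - \frac{6 + D}{9} = - \frac{2}{3} - \frac{D}{9}$)
$\sqrt{J + F{\left(p{\left(8,X{\left(3 \right)} \right)} \right)}} = \sqrt{-28 - \frac{14}{9}} = \sqrt{- \frac{266}{9}} = \frac{i \sqrt{266}}{3}$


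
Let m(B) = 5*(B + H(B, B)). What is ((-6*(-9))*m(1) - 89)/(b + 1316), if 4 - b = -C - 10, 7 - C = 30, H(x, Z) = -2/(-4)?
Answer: 316/1307 ≈ 0.24178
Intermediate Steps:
H(x, Z) = 1/2 (H(x, Z) = -2*(-1/4) = 1/2)
C = -23 (C = 7 - 1*30 = 7 - 30 = -23)
b = -9 (b = 4 - (-1*(-23) - 10) = 4 - (23 - 10) = 4 - 1*13 = 4 - 13 = -9)
m(B) = 5/2 + 5*B (m(B) = 5*(B + 1/2) = 5*(1/2 + B) = 5/2 + 5*B)
((-6*(-9))*m(1) - 89)/(b + 1316) = ((-6*(-9))*(5/2 + 5*1) - 89)/(-9 + 1316) = (54*(5/2 + 5) - 89)/1307 = (54*(15/2) - 89)*(1/1307) = (405 - 89)*(1/1307) = 316*(1/1307) = 316/1307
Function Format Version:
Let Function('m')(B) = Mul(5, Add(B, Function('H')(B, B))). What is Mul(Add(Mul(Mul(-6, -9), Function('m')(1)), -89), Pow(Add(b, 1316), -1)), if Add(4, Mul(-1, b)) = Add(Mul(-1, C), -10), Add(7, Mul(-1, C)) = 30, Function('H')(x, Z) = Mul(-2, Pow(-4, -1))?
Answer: Rational(316, 1307) ≈ 0.24178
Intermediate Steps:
Function('H')(x, Z) = Rational(1, 2) (Function('H')(x, Z) = Mul(-2, Rational(-1, 4)) = Rational(1, 2))
C = -23 (C = Add(7, Mul(-1, 30)) = Add(7, -30) = -23)
b = -9 (b = Add(4, Mul(-1, Add(Mul(-1, -23), -10))) = Add(4, Mul(-1, Add(23, -10))) = Add(4, Mul(-1, 13)) = Add(4, -13) = -9)
Function('m')(B) = Add(Rational(5, 2), Mul(5, B)) (Function('m')(B) = Mul(5, Add(B, Rational(1, 2))) = Mul(5, Add(Rational(1, 2), B)) = Add(Rational(5, 2), Mul(5, B)))
Mul(Add(Mul(Mul(-6, -9), Function('m')(1)), -89), Pow(Add(b, 1316), -1)) = Mul(Add(Mul(Mul(-6, -9), Add(Rational(5, 2), Mul(5, 1))), -89), Pow(Add(-9, 1316), -1)) = Mul(Add(Mul(54, Add(Rational(5, 2), 5)), -89), Pow(1307, -1)) = Mul(Add(Mul(54, Rational(15, 2)), -89), Rational(1, 1307)) = Mul(Add(405, -89), Rational(1, 1307)) = Mul(316, Rational(1, 1307)) = Rational(316, 1307)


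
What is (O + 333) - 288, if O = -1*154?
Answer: -109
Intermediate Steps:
O = -154
(O + 333) - 288 = (-154 + 333) - 288 = 179 - 288 = -109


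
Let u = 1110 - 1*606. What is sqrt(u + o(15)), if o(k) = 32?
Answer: 2*sqrt(134) ≈ 23.152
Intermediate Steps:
u = 504 (u = 1110 - 606 = 504)
sqrt(u + o(15)) = sqrt(504 + 32) = sqrt(536) = 2*sqrt(134)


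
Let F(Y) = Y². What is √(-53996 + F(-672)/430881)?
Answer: 2*I*√2301335707067/13057 ≈ 232.37*I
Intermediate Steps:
√(-53996 + F(-672)/430881) = √(-53996 + (-672)²/430881) = √(-53996 + 451584*(1/430881)) = √(-53996 + 150528/143627) = √(-7755132964/143627) = 2*I*√2301335707067/13057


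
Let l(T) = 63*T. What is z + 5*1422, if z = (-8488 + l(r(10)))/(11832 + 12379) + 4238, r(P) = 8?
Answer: 274738444/24211 ≈ 11348.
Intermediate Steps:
z = 102598234/24211 (z = (-8488 + 63*8)/(11832 + 12379) + 4238 = (-8488 + 504)/24211 + 4238 = -7984*1/24211 + 4238 = -7984/24211 + 4238 = 102598234/24211 ≈ 4237.7)
z + 5*1422 = 102598234/24211 + 5*1422 = 102598234/24211 + 7110 = 274738444/24211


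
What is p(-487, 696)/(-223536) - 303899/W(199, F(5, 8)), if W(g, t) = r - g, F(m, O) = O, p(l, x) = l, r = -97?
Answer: 8491563877/8270832 ≈ 1026.7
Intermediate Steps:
W(g, t) = -97 - g
p(-487, 696)/(-223536) - 303899/W(199, F(5, 8)) = -487/(-223536) - 303899/(-97 - 1*199) = -487*(-1/223536) - 303899/(-97 - 199) = 487/223536 - 303899/(-296) = 487/223536 - 303899*(-1/296) = 487/223536 + 303899/296 = 8491563877/8270832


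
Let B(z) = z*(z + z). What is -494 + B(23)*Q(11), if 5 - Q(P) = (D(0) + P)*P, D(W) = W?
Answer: -123222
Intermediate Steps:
Q(P) = 5 - P² (Q(P) = 5 - (0 + P)*P = 5 - P*P = 5 - P²)
B(z) = 2*z² (B(z) = z*(2*z) = 2*z²)
-494 + B(23)*Q(11) = -494 + (2*23²)*(5 - 1*11²) = -494 + (2*529)*(5 - 1*121) = -494 + 1058*(5 - 121) = -494 + 1058*(-116) = -494 - 122728 = -123222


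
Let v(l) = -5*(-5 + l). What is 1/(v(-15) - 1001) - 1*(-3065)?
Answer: 2761564/901 ≈ 3065.0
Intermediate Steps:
v(l) = 25 - 5*l
1/(v(-15) - 1001) - 1*(-3065) = 1/((25 - 5*(-15)) - 1001) - 1*(-3065) = 1/((25 + 75) - 1001) + 3065 = 1/(100 - 1001) + 3065 = 1/(-901) + 3065 = -1/901 + 3065 = 2761564/901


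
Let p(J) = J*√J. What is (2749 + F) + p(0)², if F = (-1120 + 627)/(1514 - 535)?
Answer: 2690778/979 ≈ 2748.5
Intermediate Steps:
p(J) = J^(3/2)
F = -493/979 ≈ -0.50358
(2749 + F) + p(0)² = (2749 - 493/979) + (0^(3/2))² = 2690778/979 + 0² = 2690778/979 + 0 = 2690778/979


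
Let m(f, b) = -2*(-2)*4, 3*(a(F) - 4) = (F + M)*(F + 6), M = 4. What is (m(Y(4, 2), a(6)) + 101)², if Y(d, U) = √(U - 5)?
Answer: 13689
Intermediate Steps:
Y(d, U) = √(-5 + U)
a(F) = 4 + (4 + F)*(6 + F)/3 (a(F) = 4 + ((F + 4)*(F + 6))/3 = 4 + ((4 + F)*(6 + F))/3 = 4 + (4 + F)*(6 + F)/3)
m(f, b) = 16 (m(f, b) = 4*4 = 16)
(m(Y(4, 2), a(6)) + 101)² = (16 + 101)² = 117² = 13689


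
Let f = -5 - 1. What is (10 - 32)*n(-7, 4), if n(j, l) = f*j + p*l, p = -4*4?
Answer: 484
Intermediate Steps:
f = -6
p = -16
n(j, l) = -16*l - 6*j (n(j, l) = -6*j - 16*l = -16*l - 6*j)
(10 - 32)*n(-7, 4) = (10 - 32)*(-16*4 - 6*(-7)) = -22*(-64 + 42) = -22*(-22) = 484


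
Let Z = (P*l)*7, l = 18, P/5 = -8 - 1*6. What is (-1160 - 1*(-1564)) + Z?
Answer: -8416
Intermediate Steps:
P = -70 (P = 5*(-8 - 1*6) = 5*(-8 - 6) = 5*(-14) = -70)
Z = -8820 (Z = -70*18*7 = -1260*7 = -8820)
(-1160 - 1*(-1564)) + Z = (-1160 - 1*(-1564)) - 8820 = (-1160 + 1564) - 8820 = 404 - 8820 = -8416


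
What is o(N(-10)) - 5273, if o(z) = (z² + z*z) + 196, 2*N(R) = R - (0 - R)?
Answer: -4877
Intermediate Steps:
N(R) = R (N(R) = (R - (0 - R))/2 = (R - (-1)*R)/2 = (R + R)/2 = (2*R)/2 = R)
o(z) = 196 + 2*z² (o(z) = (z² + z²) + 196 = 2*z² + 196 = 196 + 2*z²)
o(N(-10)) - 5273 = (196 + 2*(-10)²) - 5273 = (196 + 2*100) - 5273 = (196 + 200) - 5273 = 396 - 5273 = -4877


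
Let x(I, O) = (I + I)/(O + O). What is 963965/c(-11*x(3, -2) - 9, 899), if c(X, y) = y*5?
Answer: 192793/899 ≈ 214.45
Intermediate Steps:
x(I, O) = I/O (x(I, O) = (2*I)/((2*O)) = (2*I)*(1/(2*O)) = I/O)
c(X, y) = 5*y
963965/c(-11*x(3, -2) - 9, 899) = 963965/((5*899)) = 963965/4495 = 963965*(1/4495) = 192793/899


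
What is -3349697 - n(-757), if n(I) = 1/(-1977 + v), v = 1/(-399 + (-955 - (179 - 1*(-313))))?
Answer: -12224863236625/3649543 ≈ -3.3497e+6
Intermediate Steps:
v = -1/1846 (v = 1/(-399 + (-955 - (179 + 313))) = 1/(-399 + (-955 - 1*492)) = 1/(-399 + (-955 - 492)) = 1/(-399 - 1447) = 1/(-1846) = -1/1846 ≈ -0.00054171)
n(I) = -1846/3649543 (n(I) = 1/(-1977 - 1/1846) = 1/(-3649543/1846) = -1846/3649543)
-3349697 - n(-757) = -3349697 - 1*(-1846/3649543) = -3349697 + 1846/3649543 = -12224863236625/3649543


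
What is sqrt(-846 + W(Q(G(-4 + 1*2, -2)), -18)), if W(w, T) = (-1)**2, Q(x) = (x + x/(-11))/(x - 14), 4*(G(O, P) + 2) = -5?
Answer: 13*I*sqrt(5) ≈ 29.069*I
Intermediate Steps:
G(O, P) = -13/4 (G(O, P) = -2 + (1/4)*(-5) = -2 - 5/4 = -13/4)
Q(x) = 10*x/(11*(-14 + x)) (Q(x) = (x + x*(-1/11))/(-14 + x) = (x - x/11)/(-14 + x) = (10*x/11)/(-14 + x) = 10*x/(11*(-14 + x)))
W(w, T) = 1
sqrt(-846 + W(Q(G(-4 + 1*2, -2)), -18)) = sqrt(-846 + 1) = sqrt(-845) = 13*I*sqrt(5)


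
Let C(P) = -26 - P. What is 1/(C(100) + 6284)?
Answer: 1/6158 ≈ 0.00016239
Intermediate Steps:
1/(C(100) + 6284) = 1/((-26 - 1*100) + 6284) = 1/((-26 - 100) + 6284) = 1/(-126 + 6284) = 1/6158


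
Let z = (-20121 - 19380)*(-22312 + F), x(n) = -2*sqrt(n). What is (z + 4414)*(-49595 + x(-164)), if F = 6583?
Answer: -30814149314585 - 2485262572*I*sqrt(41) ≈ -3.0814e+13 - 1.5913e+10*I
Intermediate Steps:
z = 621311229 (z = (-20121 - 19380)*(-22312 + 6583) = -39501*(-15729) = 621311229)
(z + 4414)*(-49595 + x(-164)) = (621311229 + 4414)*(-49595 - 4*I*sqrt(41)) = 621315643*(-49595 - 4*I*sqrt(41)) = -30814149314585 - 2485262572*I*sqrt(41)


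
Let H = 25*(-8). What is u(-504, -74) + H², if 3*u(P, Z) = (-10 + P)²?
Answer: 384196/3 ≈ 1.2807e+5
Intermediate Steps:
u(P, Z) = (-10 + P)²/3
H = -200
u(-504, -74) + H² = (-10 - 504)²/3 + (-200)² = (⅓)*(-514)² + 40000 = (⅓)*264196 + 40000 = 264196/3 + 40000 = 384196/3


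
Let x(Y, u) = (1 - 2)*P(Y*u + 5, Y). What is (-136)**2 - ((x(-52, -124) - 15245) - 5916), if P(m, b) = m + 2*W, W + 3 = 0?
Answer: 46104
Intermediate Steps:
W = -3 (W = -3 + 0 = -3)
P(m, b) = -6 + m (P(m, b) = m + 2*(-3) = m - 6 = -6 + m)
x(Y, u) = 1 - Y*u (x(Y, u) = (1 - 2)*(-6 + (Y*u + 5)) = -(-6 + (5 + Y*u)) = -(-1 + Y*u) = 1 - Y*u)
(-136)**2 - ((x(-52, -124) - 15245) - 5916) = (-136)**2 - (((1 - 1*(-52)*(-124)) - 15245) - 5916) = 18496 - (((1 - 6448) - 15245) - 5916) = 18496 - ((-6447 - 15245) - 5916) = 18496 - (-21692 - 5916) = 18496 - 1*(-27608) = 18496 + 27608 = 46104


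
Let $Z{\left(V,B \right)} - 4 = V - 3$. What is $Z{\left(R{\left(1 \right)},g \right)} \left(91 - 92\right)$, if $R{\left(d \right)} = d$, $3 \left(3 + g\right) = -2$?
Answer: $-2$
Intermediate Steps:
$g = - \frac{11}{3}$ ($g = -3 + \frac{1}{3} \left(-2\right) = -3 - \frac{2}{3} = - \frac{11}{3} \approx -3.6667$)
$Z{\left(V,B \right)} = 1 + V$ ($Z{\left(V,B \right)} = 4 + \left(V - 3\right) = 4 + \left(-3 + V\right) = 1 + V$)
$Z{\left(R{\left(1 \right)},g \right)} \left(91 - 92\right) = \left(1 + 1\right) \left(91 - 92\right) = 2 \left(-1\right) = -2$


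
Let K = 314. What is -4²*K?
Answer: -5024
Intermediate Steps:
-4²*K = -4²*314 = -16*314 = -1*5024 = -5024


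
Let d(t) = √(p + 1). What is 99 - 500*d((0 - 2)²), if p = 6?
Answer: 99 - 500*√7 ≈ -1223.9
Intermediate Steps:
d(t) = √7 (d(t) = √(6 + 1) = √7)
99 - 500*d((0 - 2)²) = 99 - 500*√7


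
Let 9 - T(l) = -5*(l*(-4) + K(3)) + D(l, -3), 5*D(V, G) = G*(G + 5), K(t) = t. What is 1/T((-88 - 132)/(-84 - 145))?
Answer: 1145/6854 ≈ 0.16706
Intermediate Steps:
D(V, G) = G*(5 + G)/5 (D(V, G) = (G*(G + 5))/5 = (G*(5 + G))/5 = G*(5 + G)/5)
T(l) = 126/5 - 20*l (T(l) = 9 - (-5*(l*(-4) + 3) + (⅕)*(-3)*(5 - 3)) = 9 - (-5*(-4*l + 3) + (⅕)*(-3)*2) = 9 - (-5*(3 - 4*l) - 6/5) = 9 - ((-15 + 20*l) - 6/5) = 9 - (-81/5 + 20*l) = 9 + (81/5 - 20*l) = 126/5 - 20*l)
1/T((-88 - 132)/(-84 - 145)) = 1/(126/5 - 20*(-88 - 132)/(-84 - 145)) = 1/(126/5 - (-4400)/(-229)) = 1/(126/5 - (-4400)*(-1)/229) = 1/(126/5 - 20*220/229) = 1/(126/5 - 4400/229) = 1/(6854/1145) = 1145/6854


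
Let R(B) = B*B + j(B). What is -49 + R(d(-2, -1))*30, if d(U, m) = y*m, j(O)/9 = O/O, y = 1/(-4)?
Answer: 1783/8 ≈ 222.88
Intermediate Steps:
y = -1/4 ≈ -0.25000
j(O) = 9 (j(O) = 9*(O/O) = 9*1 = 9)
d(U, m) = -m/4
R(B) = 9 + B**2 (R(B) = B*B + 9 = B**2 + 9 = 9 + B**2)
-49 + R(d(-2, -1))*30 = -49 + (9 + (-1/4*(-1))**2)*30 = -49 + (9 + (1/4)**2)*30 = -49 + (9 + 1/16)*30 = -49 + (145/16)*30 = -49 + 2175/8 = 1783/8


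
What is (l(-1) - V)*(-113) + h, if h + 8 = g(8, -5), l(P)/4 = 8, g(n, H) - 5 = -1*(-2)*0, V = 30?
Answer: -229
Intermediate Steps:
g(n, H) = 5 (g(n, H) = 5 - 1*(-2)*0 = 5 + 2*0 = 5 + 0 = 5)
l(P) = 32 (l(P) = 4*8 = 32)
h = -3 (h = -8 + 5 = -3)
(l(-1) - V)*(-113) + h = (32 - 1*30)*(-113) - 3 = (32 - 30)*(-113) - 3 = 2*(-113) - 3 = -226 - 3 = -229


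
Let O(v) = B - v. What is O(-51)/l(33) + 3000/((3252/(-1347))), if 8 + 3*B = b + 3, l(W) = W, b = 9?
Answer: -33295703/26829 ≈ -1241.0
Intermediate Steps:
B = 4/3 (B = -8/3 + (9 + 3)/3 = -8/3 + (1/3)*12 = -8/3 + 4 = 4/3 ≈ 1.3333)
O(v) = 4/3 - v
O(-51)/l(33) + 3000/((3252/(-1347))) = (4/3 - 1*(-51))/33 + 3000/((3252/(-1347))) = (4/3 + 51)*(1/33) + 3000/((3252*(-1/1347))) = (157/3)*(1/33) + 3000/(-1084/449) = 157/99 + 3000*(-449/1084) = 157/99 - 336750/271 = -33295703/26829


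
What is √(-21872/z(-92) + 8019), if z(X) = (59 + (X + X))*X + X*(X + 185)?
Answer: √67809934/92 ≈ 89.507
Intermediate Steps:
z(X) = X*(59 + 2*X) + X*(185 + X) (z(X) = (59 + 2*X)*X + X*(185 + X) = X*(59 + 2*X) + X*(185 + X))
√(-21872/z(-92) + 8019) = √(-21872*(-1/(92*(244 + 3*(-92)))) + 8019) = √(-21872*(-1/(92*(244 - 276))) + 8019) = √(-21872/((-92*(-32))) + 8019) = √(-21872/2944 + 8019) = √(-21872*1/2944 + 8019) = √(-1367/184 + 8019) = √(1474129/184) = √67809934/92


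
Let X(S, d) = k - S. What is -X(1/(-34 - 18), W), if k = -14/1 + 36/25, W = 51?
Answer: 16303/1300 ≈ 12.541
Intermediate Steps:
k = -314/25 (k = -14*1 + 36*(1/25) = -14 + 36/25 = -314/25 ≈ -12.560)
X(S, d) = -314/25 - S
-X(1/(-34 - 18), W) = -(-314/25 - 1/(-34 - 18)) = -(-314/25 - 1/(-52)) = -(-314/25 - 1*(-1/52)) = -(-314/25 + 1/52) = -1*(-16303/1300) = 16303/1300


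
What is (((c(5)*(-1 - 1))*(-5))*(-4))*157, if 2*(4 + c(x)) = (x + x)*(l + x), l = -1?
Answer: -100480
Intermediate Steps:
c(x) = -4 + x*(-1 + x) (c(x) = -4 + ((x + x)*(-1 + x))/2 = -4 + ((2*x)*(-1 + x))/2 = -4 + (2*x*(-1 + x))/2 = -4 + x*(-1 + x))
(((c(5)*(-1 - 1))*(-5))*(-4))*157 = ((((-4 + 5**2 - 1*5)*(-1 - 1))*(-5))*(-4))*157 = ((((-4 + 25 - 5)*(-2))*(-5))*(-4))*157 = (((16*(-2))*(-5))*(-4))*157 = (-32*(-5)*(-4))*157 = (160*(-4))*157 = -640*157 = -100480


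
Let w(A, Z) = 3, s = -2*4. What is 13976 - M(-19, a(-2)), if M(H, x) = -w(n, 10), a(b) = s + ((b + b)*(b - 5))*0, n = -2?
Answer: 13979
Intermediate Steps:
s = -8
a(b) = -8 (a(b) = -8 + ((b + b)*(b - 5))*0 = -8 + ((2*b)*(-5 + b))*0 = -8 + (2*b*(-5 + b))*0 = -8 + 0 = -8)
M(H, x) = -3 (M(H, x) = -1*3 = -3)
13976 - M(-19, a(-2)) = 13976 - 1*(-3) = 13976 + 3 = 13979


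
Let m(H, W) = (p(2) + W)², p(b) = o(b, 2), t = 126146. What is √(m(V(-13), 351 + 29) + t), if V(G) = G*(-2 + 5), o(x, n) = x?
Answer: 3*√30230 ≈ 521.60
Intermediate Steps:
V(G) = 3*G (V(G) = G*3 = 3*G)
p(b) = b
m(H, W) = (2 + W)²
√(m(V(-13), 351 + 29) + t) = √((2 + (351 + 29))² + 126146) = √((2 + 380)² + 126146) = √(382² + 126146) = √(145924 + 126146) = √272070 = 3*√30230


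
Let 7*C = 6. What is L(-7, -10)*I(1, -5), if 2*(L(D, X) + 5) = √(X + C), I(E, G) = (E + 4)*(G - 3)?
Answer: 200 - 160*I*√7/7 ≈ 200.0 - 60.474*I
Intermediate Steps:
C = 6/7 (C = (⅐)*6 = 6/7 ≈ 0.85714)
I(E, G) = (-3 + G)*(4 + E) (I(E, G) = (4 + E)*(-3 + G) = (-3 + G)*(4 + E))
L(D, X) = -5 + √(6/7 + X)/2 (L(D, X) = -5 + √(X + 6/7)/2 = -5 + √(6/7 + X)/2)
L(-7, -10)*I(1, -5) = (-5 + √(42 + 49*(-10))/14)*(-12 - 3*1 + 4*(-5) + 1*(-5)) = (-5 + √(42 - 490)/14)*(-12 - 3 - 20 - 5) = (-5 + √(-448)/14)*(-40) = (-5 + (8*I*√7)/14)*(-40) = (-5 + 4*I*√7/7)*(-40) = 200 - 160*I*√7/7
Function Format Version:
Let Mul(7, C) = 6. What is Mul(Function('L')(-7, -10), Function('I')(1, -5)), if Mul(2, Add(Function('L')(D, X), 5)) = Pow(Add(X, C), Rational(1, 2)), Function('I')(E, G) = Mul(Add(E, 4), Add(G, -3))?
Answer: Add(200, Mul(Rational(-160, 7), I, Pow(7, Rational(1, 2)))) ≈ Add(200.00, Mul(-60.474, I))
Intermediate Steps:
C = Rational(6, 7) (C = Mul(Rational(1, 7), 6) = Rational(6, 7) ≈ 0.85714)
Function('I')(E, G) = Mul(Add(-3, G), Add(4, E)) (Function('I')(E, G) = Mul(Add(4, E), Add(-3, G)) = Mul(Add(-3, G), Add(4, E)))
Function('L')(D, X) = Add(-5, Mul(Rational(1, 2), Pow(Add(Rational(6, 7), X), Rational(1, 2)))) (Function('L')(D, X) = Add(-5, Mul(Rational(1, 2), Pow(Add(X, Rational(6, 7)), Rational(1, 2)))) = Add(-5, Mul(Rational(1, 2), Pow(Add(Rational(6, 7), X), Rational(1, 2)))))
Mul(Function('L')(-7, -10), Function('I')(1, -5)) = Mul(Add(-5, Mul(Rational(1, 14), Pow(Add(42, Mul(49, -10)), Rational(1, 2)))), Add(-12, Mul(-3, 1), Mul(4, -5), Mul(1, -5))) = Mul(Add(-5, Mul(Rational(1, 14), Pow(Add(42, -490), Rational(1, 2)))), Add(-12, -3, -20, -5)) = Mul(Add(-5, Mul(Rational(1, 14), Pow(-448, Rational(1, 2)))), -40) = Mul(Add(-5, Mul(Rational(1, 14), Mul(8, I, Pow(7, Rational(1, 2))))), -40) = Mul(Add(-5, Mul(Rational(4, 7), I, Pow(7, Rational(1, 2)))), -40) = Add(200, Mul(Rational(-160, 7), I, Pow(7, Rational(1, 2))))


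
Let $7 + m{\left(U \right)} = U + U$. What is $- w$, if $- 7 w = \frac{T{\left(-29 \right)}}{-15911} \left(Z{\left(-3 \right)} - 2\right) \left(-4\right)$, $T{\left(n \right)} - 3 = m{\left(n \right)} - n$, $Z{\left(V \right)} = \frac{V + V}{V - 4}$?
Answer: $\frac{1056}{779639} \approx 0.0013545$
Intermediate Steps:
$m{\left(U \right)} = -7 + 2 U$ ($m{\left(U \right)} = -7 + \left(U + U\right) = -7 + 2 U$)
$Z{\left(V \right)} = \frac{2 V}{-4 + V}$
$T{\left(n \right)} = -4 + n$ ($T{\left(n \right)} = 3 + \left(\left(-7 + 2 n\right) - n\right) = 3 + \left(-7 + n\right) = -4 + n$)
$w = - \frac{1056}{779639}$ ($w = - \frac{\frac{-4 - 29}{-15911} \left(2 \left(-3\right) \frac{1}{-4 - 3} - 2\right) \left(-4\right)}{7} = - \frac{\left(-33\right) \left(- \frac{1}{15911}\right) \left(2 \left(-3\right) \frac{1}{-7} - 2\right) \left(-4\right)}{7} = - \frac{\frac{33}{15911} \left(2 \left(-3\right) \left(- \frac{1}{7}\right) - 2\right) \left(-4\right)}{7} = - \frac{\frac{33}{15911} \left(\frac{6}{7} - 2\right) \left(-4\right)}{7} = - \frac{\frac{33}{15911} \left(\left(- \frac{8}{7}\right) \left(-4\right)\right)}{7} = - \frac{\frac{33}{15911} \cdot \frac{32}{7}}{7} = \left(- \frac{1}{7}\right) \frac{1056}{111377} = - \frac{1056}{779639} \approx -0.0013545$)
$- w = \left(-1\right) \left(- \frac{1056}{779639}\right) = \frac{1056}{779639}$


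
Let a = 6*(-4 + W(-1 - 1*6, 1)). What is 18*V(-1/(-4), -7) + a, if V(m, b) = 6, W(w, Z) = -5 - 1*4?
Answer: 30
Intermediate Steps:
W(w, Z) = -9 (W(w, Z) = -5 - 4 = -9)
a = -78 (a = 6*(-4 - 9) = 6*(-13) = -78)
18*V(-1/(-4), -7) + a = 18*6 - 78 = 108 - 78 = 30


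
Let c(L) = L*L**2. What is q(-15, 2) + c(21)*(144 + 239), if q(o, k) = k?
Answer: 3546965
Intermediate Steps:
c(L) = L**3
q(-15, 2) + c(21)*(144 + 239) = 2 + 21**3*(144 + 239) = 2 + 9261*383 = 2 + 3546963 = 3546965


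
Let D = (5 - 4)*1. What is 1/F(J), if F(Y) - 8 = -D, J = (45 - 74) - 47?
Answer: ⅐ ≈ 0.14286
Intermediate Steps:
D = 1 (D = 1*1 = 1)
J = -76 (J = -29 - 47 = -76)
F(Y) = 7 (F(Y) = 8 - 1*1 = 8 - 1 = 7)
1/F(J) = 1/7 = ⅐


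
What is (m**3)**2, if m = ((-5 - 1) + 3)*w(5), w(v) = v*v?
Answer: 177978515625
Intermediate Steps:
w(v) = v**2
m = -75 (m = ((-5 - 1) + 3)*5**2 = (-6 + 3)*25 = -3*25 = -75)
(m**3)**2 = ((-75)**3)**2 = (-421875)**2 = 177978515625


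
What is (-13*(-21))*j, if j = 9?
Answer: 2457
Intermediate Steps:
(-13*(-21))*j = -13*(-21)*9 = 273*9 = 2457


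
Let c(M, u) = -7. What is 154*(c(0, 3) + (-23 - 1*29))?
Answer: -9086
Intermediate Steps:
154*(c(0, 3) + (-23 - 1*29)) = 154*(-7 + (-23 - 1*29)) = 154*(-7 + (-23 - 29)) = 154*(-7 - 52) = 154*(-59) = -9086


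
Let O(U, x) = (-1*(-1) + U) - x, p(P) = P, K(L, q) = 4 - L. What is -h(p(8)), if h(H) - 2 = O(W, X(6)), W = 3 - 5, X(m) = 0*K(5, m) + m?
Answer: 5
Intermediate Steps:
X(m) = m (X(m) = 0*(4 - 1*5) + m = 0*(4 - 5) + m = 0*(-1) + m = 0 + m = m)
W = -2
O(U, x) = 1 + U - x (O(U, x) = (1 + U) - x = 1 + U - x)
h(H) = -5 (h(H) = 2 + (1 - 2 - 1*6) = 2 + (1 - 2 - 6) = 2 - 7 = -5)
-h(p(8)) = -1*(-5) = 5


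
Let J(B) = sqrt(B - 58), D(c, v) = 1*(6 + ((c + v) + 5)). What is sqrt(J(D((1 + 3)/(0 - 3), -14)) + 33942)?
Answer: sqrt(305478 + 3*I*sqrt(561))/3 ≈ 184.23 + 0.021427*I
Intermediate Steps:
D(c, v) = 11 + c + v (D(c, v) = 1*(6 + (5 + c + v)) = 1*(11 + c + v) = 11 + c + v)
J(B) = sqrt(-58 + B)
sqrt(J(D((1 + 3)/(0 - 3), -14)) + 33942) = sqrt(sqrt(-58 + (11 + (1 + 3)/(0 - 3) - 14)) + 33942) = sqrt(sqrt(-58 + (11 + 4/(-3) - 14)) + 33942) = sqrt(sqrt(-58 + (11 + 4*(-1/3) - 14)) + 33942) = sqrt(sqrt(-58 + (11 - 4/3 - 14)) + 33942) = sqrt(sqrt(-58 - 13/3) + 33942) = sqrt(sqrt(-187/3) + 33942) = sqrt(I*sqrt(561)/3 + 33942) = sqrt(33942 + I*sqrt(561)/3)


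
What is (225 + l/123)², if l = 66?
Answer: 85507009/1681 ≈ 50867.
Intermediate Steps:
(225 + l/123)² = (225 + 66/123)² = (225 + 66*(1/123))² = (225 + 22/41)² = (9247/41)² = 85507009/1681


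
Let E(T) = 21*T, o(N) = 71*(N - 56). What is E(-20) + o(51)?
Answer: -775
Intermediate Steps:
o(N) = -3976 + 71*N (o(N) = 71*(-56 + N) = -3976 + 71*N)
E(-20) + o(51) = 21*(-20) + (-3976 + 71*51) = -420 + (-3976 + 3621) = -420 - 355 = -775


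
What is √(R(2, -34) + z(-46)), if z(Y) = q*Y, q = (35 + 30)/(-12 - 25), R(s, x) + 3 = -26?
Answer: 3*√7881/37 ≈ 7.1980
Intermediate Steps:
R(s, x) = -29 (R(s, x) = -3 - 26 = -29)
q = -65/37 (q = 65/(-37) = 65*(-1/37) = -65/37 ≈ -1.7568)
z(Y) = -65*Y/37
√(R(2, -34) + z(-46)) = √(-29 - 65/37*(-46)) = √(-29 + 2990/37) = √(1917/37) = 3*√7881/37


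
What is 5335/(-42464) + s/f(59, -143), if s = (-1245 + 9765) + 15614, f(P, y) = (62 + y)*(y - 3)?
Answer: 480867233/251089632 ≈ 1.9151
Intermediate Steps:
f(P, y) = (-3 + y)*(62 + y) (f(P, y) = (62 + y)*(-3 + y) = (-3 + y)*(62 + y))
s = 24134 (s = 8520 + 15614 = 24134)
5335/(-42464) + s/f(59, -143) = 5335/(-42464) + 24134/(-186 + (-143)² + 59*(-143)) = 5335*(-1/42464) + 24134/(-186 + 20449 - 8437) = -5335/42464 + 24134/11826 = -5335/42464 + 24134*(1/11826) = -5335/42464 + 12067/5913 = 480867233/251089632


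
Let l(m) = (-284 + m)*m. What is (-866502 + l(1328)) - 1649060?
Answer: -1129130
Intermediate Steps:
l(m) = m*(-284 + m)
(-866502 + l(1328)) - 1649060 = (-866502 + 1328*(-284 + 1328)) - 1649060 = (-866502 + 1328*1044) - 1649060 = (-866502 + 1386432) - 1649060 = 519930 - 1649060 = -1129130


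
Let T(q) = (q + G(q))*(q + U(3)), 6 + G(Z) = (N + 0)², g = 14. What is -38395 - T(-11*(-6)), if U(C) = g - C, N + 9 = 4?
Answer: -44940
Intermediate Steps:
N = -5 (N = -9 + 4 = -5)
U(C) = 14 - C
G(Z) = 19 (G(Z) = -6 + (-5 + 0)² = -6 + (-5)² = -6 + 25 = 19)
T(q) = (11 + q)*(19 + q) (T(q) = (q + 19)*(q + (14 - 1*3)) = (19 + q)*(q + (14 - 3)) = (19 + q)*(q + 11) = (19 + q)*(11 + q) = (11 + q)*(19 + q))
-38395 - T(-11*(-6)) = -38395 - (209 + (-11*(-6))² + 30*(-11*(-6))) = -38395 - (209 + 66² + 30*66) = -38395 - (209 + 4356 + 1980) = -38395 - 1*6545 = -38395 - 6545 = -44940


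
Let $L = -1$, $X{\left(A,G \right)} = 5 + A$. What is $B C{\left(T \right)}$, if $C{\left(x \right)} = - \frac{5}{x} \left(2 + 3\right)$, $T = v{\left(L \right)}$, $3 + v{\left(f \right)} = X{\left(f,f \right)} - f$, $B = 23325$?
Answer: $- \frac{583125}{2} \approx -2.9156 \cdot 10^{5}$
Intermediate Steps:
$v{\left(f \right)} = 2$ ($v{\left(f \right)} = -3 + \left(\left(5 + f\right) - f\right) = -3 + 5 = 2$)
$T = 2$
$C{\left(x \right)} = - \frac{25}{x}$ ($C{\left(x \right)} = - \frac{5}{x} 5 = - \frac{25}{x}$)
$B C{\left(T \right)} = 23325 \left(- \frac{25}{2}\right) = - \frac{583125}{2}$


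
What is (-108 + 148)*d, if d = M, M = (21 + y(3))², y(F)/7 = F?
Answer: 70560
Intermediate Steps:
y(F) = 7*F
M = 1764 (M = (21 + 7*3)² = (21 + 21)² = 42² = 1764)
d = 1764
(-108 + 148)*d = (-108 + 148)*1764 = 40*1764 = 70560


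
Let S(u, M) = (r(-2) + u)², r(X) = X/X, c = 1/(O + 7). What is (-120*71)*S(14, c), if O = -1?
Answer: -1917000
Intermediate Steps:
c = ⅙ (c = 1/(-1 + 7) = 1/6 = ⅙ ≈ 0.16667)
r(X) = 1
S(u, M) = (1 + u)²
(-120*71)*S(14, c) = (-120*71)*(1 + 14)² = -8520*15² = -8520*225 = -1917000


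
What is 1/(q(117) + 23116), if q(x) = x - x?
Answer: 1/23116 ≈ 4.3260e-5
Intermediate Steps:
q(x) = 0
1/(q(117) + 23116) = 1/(0 + 23116) = 1/23116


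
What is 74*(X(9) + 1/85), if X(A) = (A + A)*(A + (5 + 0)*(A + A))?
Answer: 11208854/85 ≈ 1.3187e+5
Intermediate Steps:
X(A) = 22*A² (X(A) = (2*A)*(A + 5*(2*A)) = (2*A)*(A + 10*A) = (2*A)*(11*A) = 22*A²)
74*(X(9) + 1/85) = 74*(22*9² + 1/85) = 74*(22*81 + 1/85) = 74*(1782 + 1/85) = 74*(151471/85) = 11208854/85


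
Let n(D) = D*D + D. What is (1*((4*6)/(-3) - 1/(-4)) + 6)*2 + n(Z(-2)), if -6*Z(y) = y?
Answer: -55/18 ≈ -3.0556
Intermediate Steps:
Z(y) = -y/6
n(D) = D + D² (n(D) = D² + D = D + D²)
(1*((4*6)/(-3) - 1/(-4)) + 6)*2 + n(Z(-2)) = (1*((4*6)/(-3) - 1/(-4)) + 6)*2 + (-⅙*(-2))*(1 - ⅙*(-2)) = (1*(24*(-⅓) - 1*(-¼)) + 6)*2 + (1 + ⅓)/3 = (1*(-8 + ¼) + 6)*2 + (⅓)*(4/3) = (1*(-31/4) + 6)*2 + 4/9 = (-31/4 + 6)*2 + 4/9 = -7/4*2 + 4/9 = -7/2 + 4/9 = -55/18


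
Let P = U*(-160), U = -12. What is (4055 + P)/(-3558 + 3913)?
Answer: 1195/71 ≈ 16.831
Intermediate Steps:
P = 1920 (P = -12*(-160) = 1920)
(4055 + P)/(-3558 + 3913) = (4055 + 1920)/(-3558 + 3913) = 5975/355 = 5975*(1/355) = 1195/71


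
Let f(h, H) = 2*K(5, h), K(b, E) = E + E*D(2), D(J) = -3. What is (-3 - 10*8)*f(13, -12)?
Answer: 4316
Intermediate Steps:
K(b, E) = -2*E (K(b, E) = E + E*(-3) = E - 3*E = -2*E)
f(h, H) = -4*h (f(h, H) = 2*(-2*h) = -4*h)
(-3 - 10*8)*f(13, -12) = (-3 - 10*8)*(-4*13) = (-3 - 80)*(-52) = -83*(-52) = 4316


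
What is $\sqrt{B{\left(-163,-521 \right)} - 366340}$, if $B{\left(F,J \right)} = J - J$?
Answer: $2 i \sqrt{91585} \approx 605.26 i$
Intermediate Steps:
$B{\left(F,J \right)} = 0$
$\sqrt{B{\left(-163,-521 \right)} - 366340} = \sqrt{0 - 366340} = \sqrt{-366340} = 2 i \sqrt{91585}$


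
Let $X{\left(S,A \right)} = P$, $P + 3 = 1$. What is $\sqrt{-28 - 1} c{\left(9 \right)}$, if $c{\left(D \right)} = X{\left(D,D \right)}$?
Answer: $- 2 i \sqrt{29} \approx - 10.77 i$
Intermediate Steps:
$P = -2$ ($P = -3 + 1 = -2$)
$X{\left(S,A \right)} = -2$
$c{\left(D \right)} = -2$
$\sqrt{-28 - 1} c{\left(9 \right)} = \sqrt{-28 - 1} \left(-2\right) = \sqrt{-29} \left(-2\right) = i \sqrt{29} \left(-2\right) = - 2 i \sqrt{29}$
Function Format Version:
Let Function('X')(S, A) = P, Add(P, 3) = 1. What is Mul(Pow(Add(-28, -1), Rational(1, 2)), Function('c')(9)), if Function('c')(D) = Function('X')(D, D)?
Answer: Mul(-2, I, Pow(29, Rational(1, 2))) ≈ Mul(-10.770, I)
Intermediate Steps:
P = -2 (P = Add(-3, 1) = -2)
Function('X')(S, A) = -2
Function('c')(D) = -2
Mul(Pow(Add(-28, -1), Rational(1, 2)), Function('c')(9)) = Mul(Pow(Add(-28, -1), Rational(1, 2)), -2) = Mul(Pow(-29, Rational(1, 2)), -2) = Mul(Mul(I, Pow(29, Rational(1, 2))), -2) = Mul(-2, I, Pow(29, Rational(1, 2)))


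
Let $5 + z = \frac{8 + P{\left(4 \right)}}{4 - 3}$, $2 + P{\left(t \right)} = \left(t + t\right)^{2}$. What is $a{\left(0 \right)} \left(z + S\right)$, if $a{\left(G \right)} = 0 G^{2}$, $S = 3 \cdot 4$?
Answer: $0$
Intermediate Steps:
$S = 12$
$a{\left(G \right)} = 0$
$P{\left(t \right)} = -2 + 4 t^{2}$ ($P{\left(t \right)} = -2 + \left(t + t\right)^{2} = -2 + \left(2 t\right)^{2} = -2 + 4 t^{2}$)
$z = 65$ ($z = -5 + \frac{8 - \left(2 - 4 \cdot 4^{2}\right)}{4 - 3} = -5 + \frac{8 + \left(-2 + 4 \cdot 16\right)}{1} = -5 + \left(8 + \left(-2 + 64\right)\right) 1 = -5 + \left(8 + 62\right) 1 = -5 + 70 \cdot 1 = -5 + 70 = 65$)
$a{\left(0 \right)} \left(z + S\right) = 0 \left(65 + 12\right) = 0 \cdot 77 = 0$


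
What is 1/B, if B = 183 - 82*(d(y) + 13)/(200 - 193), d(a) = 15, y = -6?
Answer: -1/145 ≈ -0.0068966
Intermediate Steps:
B = -145 (B = 183 - 82*(15 + 13)/(200 - 193) = 183 - 2296/7 = 183 - 82*4 = 183 - 328 = -145)
1/B = 1/(-145) = -1/145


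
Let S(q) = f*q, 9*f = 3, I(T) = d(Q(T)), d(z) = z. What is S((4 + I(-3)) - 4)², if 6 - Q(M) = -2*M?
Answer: 0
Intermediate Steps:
Q(M) = 6 + 2*M (Q(M) = 6 - (-2)*M = 6 + 2*M)
I(T) = 6 + 2*T
f = ⅓ (f = (⅑)*3 = ⅓ ≈ 0.33333)
S(q) = q/3
S((4 + I(-3)) - 4)² = (((4 + (6 + 2*(-3))) - 4)/3)² = (((4 + (6 - 6)) - 4)/3)² = (((4 + 0) - 4)/3)² = ((4 - 4)/3)² = ((⅓)*0)² = 0² = 0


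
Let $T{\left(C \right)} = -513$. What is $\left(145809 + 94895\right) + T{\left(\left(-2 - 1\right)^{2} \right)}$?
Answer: $240191$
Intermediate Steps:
$\left(145809 + 94895\right) + T{\left(\left(-2 - 1\right)^{2} \right)} = \left(145809 + 94895\right) - 513 = 240704 - 513 = 240191$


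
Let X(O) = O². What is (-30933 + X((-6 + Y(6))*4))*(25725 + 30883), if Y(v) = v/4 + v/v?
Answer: -1739960096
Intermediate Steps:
Y(v) = 1 + v/4 (Y(v) = v*(¼) + 1 = v/4 + 1 = 1 + v/4)
(-30933 + X((-6 + Y(6))*4))*(25725 + 30883) = (-30933 + ((-6 + (1 + (¼)*6))*4)²)*(25725 + 30883) = (-30933 + ((-6 + (1 + 3/2))*4)²)*56608 = (-30933 + ((-6 + 5/2)*4)²)*56608 = (-30933 + (-7/2*4)²)*56608 = (-30933 + (-14)²)*56608 = (-30933 + 196)*56608 = -30737*56608 = -1739960096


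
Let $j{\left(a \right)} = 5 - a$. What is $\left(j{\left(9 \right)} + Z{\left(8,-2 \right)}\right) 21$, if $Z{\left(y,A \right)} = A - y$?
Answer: $-294$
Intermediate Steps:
$\left(j{\left(9 \right)} + Z{\left(8,-2 \right)}\right) 21 = \left(\left(5 - 9\right) - 10\right) 21 = \left(-4 - 10\right) 21 = \left(-14\right) 21 = -294$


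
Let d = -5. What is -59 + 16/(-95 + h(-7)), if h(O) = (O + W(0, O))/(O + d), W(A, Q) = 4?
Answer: -22425/379 ≈ -59.169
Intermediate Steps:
h(O) = (4 + O)/(-5 + O) (h(O) = (O + 4)/(O - 5) = (4 + O)/(-5 + O))
-59 + 16/(-95 + h(-7)) = -59 + 16/(-95 + (4 - 7)/(-5 - 7)) = -59 + 16/(-95 - 3/(-12)) = -59 + 16/(-95 - 1/12*(-3)) = -59 + 16/(-95 + ¼) = -59 + 16/(-379/4) = -59 - 4/379*16 = -59 - 64/379 = -22425/379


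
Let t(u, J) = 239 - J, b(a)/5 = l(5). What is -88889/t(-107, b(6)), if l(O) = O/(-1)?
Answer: -88889/264 ≈ -336.70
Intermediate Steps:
l(O) = -O (l(O) = O*(-1) = -O)
b(a) = -25 (b(a) = 5*(-1*5) = 5*(-5) = -25)
-88889/t(-107, b(6)) = -88889/(239 - 1*(-25)) = -88889/(239 + 25) = -88889/264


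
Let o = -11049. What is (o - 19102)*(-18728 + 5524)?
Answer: 398113804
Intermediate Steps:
(o - 19102)*(-18728 + 5524) = (-11049 - 19102)*(-18728 + 5524) = -30151*(-13204) = 398113804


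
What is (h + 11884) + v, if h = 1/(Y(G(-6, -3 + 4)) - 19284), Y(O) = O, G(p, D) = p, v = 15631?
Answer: 530764349/19290 ≈ 27515.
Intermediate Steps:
h = -1/19290 (h = 1/(-6 - 19284) = 1/(-19290) = -1/19290 ≈ -5.1840e-5)
(h + 11884) + v = (-1/19290 + 11884) + 15631 = 229242359/19290 + 15631 = 530764349/19290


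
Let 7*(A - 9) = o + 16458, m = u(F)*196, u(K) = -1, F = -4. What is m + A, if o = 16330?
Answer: 4497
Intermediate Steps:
m = -196 (m = -1*196 = -196)
A = 4693 (A = 9 + (16330 + 16458)/7 = 9 + (⅐)*32788 = 9 + 4684 = 4693)
m + A = -196 + 4693 = 4497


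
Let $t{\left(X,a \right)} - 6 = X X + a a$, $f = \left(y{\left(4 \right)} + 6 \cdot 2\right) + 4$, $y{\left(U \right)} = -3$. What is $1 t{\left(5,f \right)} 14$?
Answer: $2800$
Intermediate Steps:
$f = 13$ ($f = \left(-3 + 6 \cdot 2\right) + 4 = \left(-3 + 12\right) + 4 = 9 + 4 = 13$)
$t{\left(X,a \right)} = 6 + X^{2} + a^{2}$ ($t{\left(X,a \right)} = 6 + \left(X X + a a\right) = 6 + \left(X^{2} + a^{2}\right) = 6 + X^{2} + a^{2}$)
$1 t{\left(5,f \right)} 14 = 1 \left(6 + 5^{2} + 13^{2}\right) 14 = 1 \left(6 + 25 + 169\right) 14 = 1 \cdot 200 \cdot 14 = 200 \cdot 14 = 2800$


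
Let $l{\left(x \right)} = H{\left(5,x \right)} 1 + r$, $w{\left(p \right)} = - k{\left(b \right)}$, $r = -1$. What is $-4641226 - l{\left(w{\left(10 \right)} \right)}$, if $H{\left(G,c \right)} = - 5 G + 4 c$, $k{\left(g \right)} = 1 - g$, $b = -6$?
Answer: $-4641172$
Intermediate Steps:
$w{\left(p \right)} = -7$ ($w{\left(p \right)} = - (1 - -6) = - (1 + 6) = \left(-1\right) 7 = -7$)
$l{\left(x \right)} = -26 + 4 x$ ($l{\left(x \right)} = \left(\left(-5\right) 5 + 4 x\right) 1 - 1 = \left(-25 + 4 x\right) 1 - 1 = \left(-25 + 4 x\right) - 1 = -26 + 4 x$)
$-4641226 - l{\left(w{\left(10 \right)} \right)} = -4641226 - \left(-26 + 4 \left(-7\right)\right) = -4641226 - \left(-26 - 28\right) = -4641226 - -54 = -4641226 + 54 = -4641172$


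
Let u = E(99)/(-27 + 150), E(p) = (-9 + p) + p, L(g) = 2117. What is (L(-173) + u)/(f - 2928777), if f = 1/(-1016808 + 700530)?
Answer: -27471907080/37978617012287 ≈ -0.00072335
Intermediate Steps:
E(p) = -9 + 2*p
f = -1/316278 (f = 1/(-316278) = -1/316278 ≈ -3.1618e-6)
u = 63/41 (u = (-9 + 2*99)/(-27 + 150) = (-9 + 198)/123 = 189*(1/123) = 63/41 ≈ 1.5366)
(L(-173) + u)/(f - 2928777) = (2117 + 63/41)/(-1/316278 - 2928777) = 86860/(41*(-926307732007/316278)) = (86860/41)*(-316278/926307732007) = -27471907080/37978617012287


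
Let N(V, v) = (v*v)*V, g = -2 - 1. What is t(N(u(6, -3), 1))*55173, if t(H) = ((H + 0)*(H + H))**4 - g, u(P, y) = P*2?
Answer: 379574081980047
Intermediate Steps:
g = -3
u(P, y) = 2*P
N(V, v) = V*v**2 (N(V, v) = v**2*V = V*v**2)
t(H) = 3 + 16*H**8 (t(H) = ((H + 0)*(H + H))**4 - 1*(-3) = (H*(2*H))**4 + 3 = (2*H**2)**4 + 3 = 16*H**8 + 3 = 3 + 16*H**8)
t(N(u(6, -3), 1))*55173 = (3 + 16*((2*6)*1**2)**8)*55173 = (3 + 16*(12*1)**8)*55173 = (3 + 16*12**8)*55173 = (3 + 16*429981696)*55173 = (3 + 6879707136)*55173 = 6879707139*55173 = 379574081980047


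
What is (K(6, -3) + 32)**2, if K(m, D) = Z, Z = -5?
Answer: 729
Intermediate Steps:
K(m, D) = -5
(K(6, -3) + 32)**2 = (-5 + 32)**2 = 27**2 = 729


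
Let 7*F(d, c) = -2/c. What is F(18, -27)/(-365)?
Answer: -2/68985 ≈ -2.8992e-5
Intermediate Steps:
F(d, c) = -2/(7*c) (F(d, c) = (-2/c)/7 = -2/(7*c))
F(18, -27)/(-365) = -2/7/(-27)/(-365) = -2/7*(-1/27)*(-1/365) = (2/189)*(-1/365) = -2/68985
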